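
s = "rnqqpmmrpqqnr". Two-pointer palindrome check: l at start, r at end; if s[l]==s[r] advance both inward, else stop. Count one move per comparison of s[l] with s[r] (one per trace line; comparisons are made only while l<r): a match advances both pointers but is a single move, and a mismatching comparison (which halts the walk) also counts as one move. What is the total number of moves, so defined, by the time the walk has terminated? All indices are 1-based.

6 moves

l=1 r=13: 'r'=='r', l++,r--
l=2 r=12: 'n'=='n', l++,r--
l=3 r=11: 'q'=='q', l++,r--
l=4 r=10: 'q'=='q', l++,r--
l=5 r=9: 'p'=='p', l++,r--
l=6 r=8: 'm'!='r', stop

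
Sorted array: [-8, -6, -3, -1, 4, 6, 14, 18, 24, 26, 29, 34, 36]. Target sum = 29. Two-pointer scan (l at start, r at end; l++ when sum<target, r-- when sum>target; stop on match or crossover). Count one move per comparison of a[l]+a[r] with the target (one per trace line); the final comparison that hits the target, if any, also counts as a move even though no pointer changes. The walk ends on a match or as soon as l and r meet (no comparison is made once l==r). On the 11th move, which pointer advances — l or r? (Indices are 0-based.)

l

[0,12] -8+36=28 <29 → l++
[1,12] -6+36=30 >29 → r--
[1,11] -6+34=28 <29 → l++
[2,11] -3+34=31 >29 → r--
[2,10] -3+29=26 <29 → l++
[3,10] -1+29=28 <29 → l++
[4,10] 4+29=33 >29 → r--
[4,9] 4+26=30 >29 → r--
[4,8] 4+24=28 <29 → l++
[5,8] 6+24=30 >29 → r--
[5,7] 6+18=24 <29 → l++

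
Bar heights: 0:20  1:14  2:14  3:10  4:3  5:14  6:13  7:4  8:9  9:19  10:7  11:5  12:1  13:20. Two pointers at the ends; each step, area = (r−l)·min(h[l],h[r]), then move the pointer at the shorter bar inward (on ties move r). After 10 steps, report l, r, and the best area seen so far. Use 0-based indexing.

l=0 r=13: min(20,20)*13=260 best=260 *, r--
l=0 r=12: min(20,1)*12=12 best=260, r--
l=0 r=11: min(20,5)*11=55 best=260, r--
l=0 r=10: min(20,7)*10=70 best=260, r--
l=0 r=9: min(20,19)*9=171 best=260, r--
l=0 r=8: min(20,9)*8=72 best=260, r--
l=0 r=7: min(20,4)*7=28 best=260, r--
l=0 r=6: min(20,13)*6=78 best=260, r--
l=0 r=5: min(20,14)*5=70 best=260, r--
l=0 r=4: min(20,3)*4=12 best=260, r--

l=0, r=3, best area=260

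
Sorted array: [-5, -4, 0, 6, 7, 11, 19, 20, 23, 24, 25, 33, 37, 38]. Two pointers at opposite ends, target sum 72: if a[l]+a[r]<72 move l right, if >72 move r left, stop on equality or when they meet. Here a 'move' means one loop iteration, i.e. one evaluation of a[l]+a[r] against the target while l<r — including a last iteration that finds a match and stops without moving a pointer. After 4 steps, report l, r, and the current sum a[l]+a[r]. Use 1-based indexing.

[1,14] -5+38=33 <72 → l++
[2,14] -4+38=34 <72 → l++
[3,14] 0+38=38 <72 → l++
[4,14] 6+38=44 <72 → l++

l=5, r=14, sum=45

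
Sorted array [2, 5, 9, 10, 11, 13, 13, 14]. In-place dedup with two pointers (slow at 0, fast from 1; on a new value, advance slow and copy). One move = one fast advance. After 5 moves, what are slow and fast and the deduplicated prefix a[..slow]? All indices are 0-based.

(s=0,f=1) a[fast]=5≠a[slow]=2 write a[1]=5 → slow++,fast++
(s=1,f=2) a[fast]=9≠a[slow]=5 write a[2]=9 → slow++,fast++
(s=2,f=3) a[fast]=10≠a[slow]=9 write a[3]=10 → slow++,fast++
(s=3,f=4) a[fast]=11≠a[slow]=10 write a[4]=11 → slow++,fast++
(s=4,f=5) a[fast]=13≠a[slow]=11 write a[5]=13 → slow++,fast++

slow=5, fast=6, prefix=[2, 5, 9, 10, 11, 13]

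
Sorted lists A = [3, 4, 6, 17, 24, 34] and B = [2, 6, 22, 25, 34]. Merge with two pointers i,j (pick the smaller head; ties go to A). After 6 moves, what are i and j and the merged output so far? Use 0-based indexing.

[i=0,j=0] A[i]=3>B[j]=2 take 2 → j++
[i=0,j=1] A[i]=3<=B[j]=6 take 3 → i++
[i=1,j=1] A[i]=4<=B[j]=6 take 4 → i++
[i=2,j=1] A[i]=6<=B[j]=6 take 6 → i++
[i=3,j=1] A[i]=17>B[j]=6 take 6 → j++
[i=3,j=2] A[i]=17<=B[j]=22 take 17 → i++

i=4, j=2, merged so far=[2, 3, 4, 6, 6, 17]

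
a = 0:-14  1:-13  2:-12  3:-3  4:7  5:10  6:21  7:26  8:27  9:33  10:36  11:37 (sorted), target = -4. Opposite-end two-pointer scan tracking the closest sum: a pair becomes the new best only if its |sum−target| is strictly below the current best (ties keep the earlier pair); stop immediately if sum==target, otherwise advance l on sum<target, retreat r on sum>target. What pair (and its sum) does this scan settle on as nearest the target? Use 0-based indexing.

l=0 r=11: -14+37=23 d=27 *, r--
l=0 r=10: -14+36=22 d=26 *, r--
l=0 r=9: -14+33=19 d=23 *, r--
l=0 r=8: -14+27=13 d=17 *, r--
l=0 r=7: -14+26=12 d=16 *, r--
l=0 r=6: -14+21=7 d=11 *, r--
l=0 r=5: -14+10=-4 d=0 *, stop

pair (-14, 10) with sum -4 (|Δ|=0)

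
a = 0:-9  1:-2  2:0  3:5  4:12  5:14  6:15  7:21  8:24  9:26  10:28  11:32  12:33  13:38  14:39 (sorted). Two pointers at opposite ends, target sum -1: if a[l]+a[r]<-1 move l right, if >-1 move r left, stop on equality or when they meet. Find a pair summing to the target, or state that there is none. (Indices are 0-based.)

no pair

l=0 r=14: -9+39=30 >-1, r--
l=0 r=13: -9+38=29 >-1, r--
l=0 r=12: -9+33=24 >-1, r--
l=0 r=11: -9+32=23 >-1, r--
l=0 r=10: -9+28=19 >-1, r--
l=0 r=9: -9+26=17 >-1, r--
l=0 r=8: -9+24=15 >-1, r--
l=0 r=7: -9+21=12 >-1, r--
l=0 r=6: -9+15=6 >-1, r--
l=0 r=5: -9+14=5 >-1, r--
l=0 r=4: -9+12=3 >-1, r--
l=0 r=3: -9+5=-4 <-1, l++
l=1 r=3: -2+5=3 >-1, r--
l=1 r=2: -2+0=-2 <-1, l++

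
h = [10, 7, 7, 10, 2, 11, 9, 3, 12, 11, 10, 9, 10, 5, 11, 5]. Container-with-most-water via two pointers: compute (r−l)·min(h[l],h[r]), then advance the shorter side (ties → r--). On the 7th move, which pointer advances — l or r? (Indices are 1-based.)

r

l=1 r=16: min(10,5)*15=75 best=75 *, r--
l=1 r=15: min(10,11)*14=140 best=140 *, l++
l=2 r=15: min(7,11)*13=91 best=140, l++
l=3 r=15: min(7,11)*12=84 best=140, l++
l=4 r=15: min(10,11)*11=110 best=140, l++
l=5 r=15: min(2,11)*10=20 best=140, l++
l=6 r=15: min(11,11)*9=99 best=140, r--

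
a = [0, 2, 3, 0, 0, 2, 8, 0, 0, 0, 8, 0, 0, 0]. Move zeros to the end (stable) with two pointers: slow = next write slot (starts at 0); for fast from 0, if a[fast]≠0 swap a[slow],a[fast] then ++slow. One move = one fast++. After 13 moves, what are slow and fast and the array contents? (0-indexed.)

slow=5, fast=13, a=[2, 3, 2, 8, 8, 0, 0, 0, 0, 0, 0, 0, 0, 0]

(s=0,f=0) a[fast]=0 → fast++
(s=0,f=1) a[fast]=2≠0 swap→a[0]=2 → slow++,fast++
(s=1,f=2) a[fast]=3≠0 swap→a[1]=3 → slow++,fast++
(s=2,f=3) a[fast]=0 → fast++
(s=2,f=4) a[fast]=0 → fast++
(s=2,f=5) a[fast]=2≠0 swap→a[2]=2 → slow++,fast++
(s=3,f=6) a[fast]=8≠0 swap→a[3]=8 → slow++,fast++
(s=4,f=7) a[fast]=0 → fast++
(s=4,f=8) a[fast]=0 → fast++
(s=4,f=9) a[fast]=0 → fast++
(s=4,f=10) a[fast]=8≠0 swap→a[4]=8 → slow++,fast++
(s=5,f=11) a[fast]=0 → fast++
(s=5,f=12) a[fast]=0 → fast++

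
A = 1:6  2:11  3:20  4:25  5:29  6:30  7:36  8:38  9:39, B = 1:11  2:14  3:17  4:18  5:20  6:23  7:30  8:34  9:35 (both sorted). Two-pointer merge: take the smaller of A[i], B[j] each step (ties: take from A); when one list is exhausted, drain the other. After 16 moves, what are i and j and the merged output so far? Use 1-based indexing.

i=1 j=1: A[i]=6<=B[j]=11 take 6, i++
i=2 j=1: A[i]=11<=B[j]=11 take 11, i++
i=3 j=1: A[i]=20>B[j]=11 take 11, j++
i=3 j=2: A[i]=20>B[j]=14 take 14, j++
i=3 j=3: A[i]=20>B[j]=17 take 17, j++
i=3 j=4: A[i]=20>B[j]=18 take 18, j++
i=3 j=5: A[i]=20<=B[j]=20 take 20, i++
i=4 j=5: A[i]=25>B[j]=20 take 20, j++
i=4 j=6: A[i]=25>B[j]=23 take 23, j++
i=4 j=7: A[i]=25<=B[j]=30 take 25, i++
i=5 j=7: A[i]=29<=B[j]=30 take 29, i++
i=6 j=7: A[i]=30<=B[j]=30 take 30, i++
i=7 j=7: A[i]=36>B[j]=30 take 30, j++
i=7 j=8: A[i]=36>B[j]=34 take 34, j++
i=7 j=9: A[i]=36>B[j]=35 take 35, j++
i=7 j=10: B done, take A[i]=36, i++

i=8, j=10, merged so far=[6, 11, 11, 14, 17, 18, 20, 20, 23, 25, 29, 30, 30, 34, 35, 36]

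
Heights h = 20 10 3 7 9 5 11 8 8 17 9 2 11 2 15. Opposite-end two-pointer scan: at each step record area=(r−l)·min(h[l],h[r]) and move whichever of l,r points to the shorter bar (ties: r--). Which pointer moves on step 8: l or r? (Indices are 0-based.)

[0,14] min(20,15)*14=210 best=210 * → r--
[0,13] min(20,2)*13=26 best=210 → r--
[0,12] min(20,11)*12=132 best=210 → r--
[0,11] min(20,2)*11=22 best=210 → r--
[0,10] min(20,9)*10=90 best=210 → r--
[0,9] min(20,17)*9=153 best=210 → r--
[0,8] min(20,8)*8=64 best=210 → r--
[0,7] min(20,8)*7=56 best=210 → r--

r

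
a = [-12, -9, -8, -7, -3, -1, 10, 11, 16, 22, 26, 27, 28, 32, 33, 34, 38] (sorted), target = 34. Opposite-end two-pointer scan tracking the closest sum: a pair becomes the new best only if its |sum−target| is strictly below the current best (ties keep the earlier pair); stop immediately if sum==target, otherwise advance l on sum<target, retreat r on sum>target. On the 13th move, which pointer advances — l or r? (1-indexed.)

[1,17] -12+38=26 d=8 * → l++
[2,17] -9+38=29 d=5 * → l++
[3,17] -8+38=30 d=4 * → l++
[4,17] -7+38=31 d=3 * → l++
[5,17] -3+38=35 d=1 * → r--
[5,16] -3+34=31 d=3 → l++
[6,16] -1+34=33 d=1 → l++
[7,16] 10+34=44 d=10 → r--
[7,15] 10+33=43 d=9 → r--
[7,14] 10+32=42 d=8 → r--
[7,13] 10+28=38 d=4 → r--
[7,12] 10+27=37 d=3 → r--
[7,11] 10+26=36 d=2 → r--

r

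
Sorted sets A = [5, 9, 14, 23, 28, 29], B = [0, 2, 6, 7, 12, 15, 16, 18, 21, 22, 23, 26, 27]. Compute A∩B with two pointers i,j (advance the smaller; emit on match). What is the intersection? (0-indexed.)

i=0 j=0: 5>0, j++
i=0 j=1: 5>2, j++
i=0 j=2: 5<6, i++
i=1 j=2: 9>6, j++
i=1 j=3: 9>7, j++
i=1 j=4: 9<12, i++
i=2 j=4: 14>12, j++
i=2 j=5: 14<15, i++
i=3 j=5: 23>15, j++
i=3 j=6: 23>16, j++
i=3 j=7: 23>18, j++
i=3 j=8: 23>21, j++
i=3 j=9: 23>22, j++
i=3 j=10: 23==23 emit, i++,j++
i=4 j=11: 28>26, j++
i=4 j=12: 28>27, j++

intersection = [23]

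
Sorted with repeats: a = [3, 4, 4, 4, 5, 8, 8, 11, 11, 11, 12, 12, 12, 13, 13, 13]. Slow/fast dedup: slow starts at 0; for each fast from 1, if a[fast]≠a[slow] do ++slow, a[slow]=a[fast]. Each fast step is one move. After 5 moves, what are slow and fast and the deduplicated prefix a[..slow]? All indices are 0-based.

slow=0 fast=1: a[fast]=4≠a[slow]=3 write a[1]=4, slow++,fast++
slow=1 fast=2: a[fast]=4=a[slow] dup, fast++
slow=1 fast=3: a[fast]=4=a[slow] dup, fast++
slow=1 fast=4: a[fast]=5≠a[slow]=4 write a[2]=5, slow++,fast++
slow=2 fast=5: a[fast]=8≠a[slow]=5 write a[3]=8, slow++,fast++

slow=3, fast=6, prefix=[3, 4, 5, 8]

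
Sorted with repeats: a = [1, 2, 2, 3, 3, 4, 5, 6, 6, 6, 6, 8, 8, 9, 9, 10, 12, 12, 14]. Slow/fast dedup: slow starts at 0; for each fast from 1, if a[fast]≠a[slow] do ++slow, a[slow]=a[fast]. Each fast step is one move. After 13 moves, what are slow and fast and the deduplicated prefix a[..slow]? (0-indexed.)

slow=7, fast=14, prefix=[1, 2, 3, 4, 5, 6, 8, 9]

slow=0 fast=1: a[fast]=2≠a[slow]=1 write a[1]=2, slow++,fast++
slow=1 fast=2: a[fast]=2=a[slow] dup, fast++
slow=1 fast=3: a[fast]=3≠a[slow]=2 write a[2]=3, slow++,fast++
slow=2 fast=4: a[fast]=3=a[slow] dup, fast++
slow=2 fast=5: a[fast]=4≠a[slow]=3 write a[3]=4, slow++,fast++
slow=3 fast=6: a[fast]=5≠a[slow]=4 write a[4]=5, slow++,fast++
slow=4 fast=7: a[fast]=6≠a[slow]=5 write a[5]=6, slow++,fast++
slow=5 fast=8: a[fast]=6=a[slow] dup, fast++
slow=5 fast=9: a[fast]=6=a[slow] dup, fast++
slow=5 fast=10: a[fast]=6=a[slow] dup, fast++
slow=5 fast=11: a[fast]=8≠a[slow]=6 write a[6]=8, slow++,fast++
slow=6 fast=12: a[fast]=8=a[slow] dup, fast++
slow=6 fast=13: a[fast]=9≠a[slow]=8 write a[7]=9, slow++,fast++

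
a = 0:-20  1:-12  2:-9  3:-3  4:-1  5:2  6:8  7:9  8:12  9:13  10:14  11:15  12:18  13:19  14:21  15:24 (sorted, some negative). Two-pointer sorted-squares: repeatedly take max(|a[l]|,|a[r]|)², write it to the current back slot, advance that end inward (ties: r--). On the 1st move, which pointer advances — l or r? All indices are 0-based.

r

l=0 r=15: |-20|<=|24| out[15]=576, r--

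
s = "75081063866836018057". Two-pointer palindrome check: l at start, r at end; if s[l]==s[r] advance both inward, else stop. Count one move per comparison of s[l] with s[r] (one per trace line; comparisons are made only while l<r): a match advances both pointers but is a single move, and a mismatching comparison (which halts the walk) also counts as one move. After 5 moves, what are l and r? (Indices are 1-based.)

[1,20] '7'=='7' → l++,r--
[2,19] '5'=='5' → l++,r--
[3,18] '0'=='0' → l++,r--
[4,17] '8'=='8' → l++,r--
[5,16] '1'=='1' → l++,r--

l=6, r=15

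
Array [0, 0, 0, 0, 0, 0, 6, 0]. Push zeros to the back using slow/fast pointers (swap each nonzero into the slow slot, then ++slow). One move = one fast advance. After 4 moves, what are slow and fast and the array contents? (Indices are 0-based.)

slow=0, fast=4, a=[0, 0, 0, 0, 0, 0, 6, 0]

slow=0 fast=0: a[fast]=0, fast++
slow=0 fast=1: a[fast]=0, fast++
slow=0 fast=2: a[fast]=0, fast++
slow=0 fast=3: a[fast]=0, fast++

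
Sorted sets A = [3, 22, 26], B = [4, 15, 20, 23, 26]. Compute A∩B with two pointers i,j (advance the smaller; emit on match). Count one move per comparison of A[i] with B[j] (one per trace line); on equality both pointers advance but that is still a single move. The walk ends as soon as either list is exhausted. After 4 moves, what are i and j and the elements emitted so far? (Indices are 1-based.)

i=2, j=4, emitted=[]

[i=1,j=1] 3<4 → i++
[i=2,j=1] 22>4 → j++
[i=2,j=2] 22>15 → j++
[i=2,j=3] 22>20 → j++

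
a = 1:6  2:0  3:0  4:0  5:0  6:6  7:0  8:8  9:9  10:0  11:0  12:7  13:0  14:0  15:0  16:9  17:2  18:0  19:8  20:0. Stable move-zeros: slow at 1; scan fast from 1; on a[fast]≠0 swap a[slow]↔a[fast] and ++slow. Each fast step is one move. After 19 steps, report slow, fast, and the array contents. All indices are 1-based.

slow=1 fast=1: a[fast]=6≠0 swap→a[1]=6, slow++,fast++
slow=2 fast=2: a[fast]=0, fast++
slow=2 fast=3: a[fast]=0, fast++
slow=2 fast=4: a[fast]=0, fast++
slow=2 fast=5: a[fast]=0, fast++
slow=2 fast=6: a[fast]=6≠0 swap→a[2]=6, slow++,fast++
slow=3 fast=7: a[fast]=0, fast++
slow=3 fast=8: a[fast]=8≠0 swap→a[3]=8, slow++,fast++
slow=4 fast=9: a[fast]=9≠0 swap→a[4]=9, slow++,fast++
slow=5 fast=10: a[fast]=0, fast++
slow=5 fast=11: a[fast]=0, fast++
slow=5 fast=12: a[fast]=7≠0 swap→a[5]=7, slow++,fast++
slow=6 fast=13: a[fast]=0, fast++
slow=6 fast=14: a[fast]=0, fast++
slow=6 fast=15: a[fast]=0, fast++
slow=6 fast=16: a[fast]=9≠0 swap→a[6]=9, slow++,fast++
slow=7 fast=17: a[fast]=2≠0 swap→a[7]=2, slow++,fast++
slow=8 fast=18: a[fast]=0, fast++
slow=8 fast=19: a[fast]=8≠0 swap→a[8]=8, slow++,fast++

slow=9, fast=20, a=[6, 6, 8, 9, 7, 9, 2, 8, 0, 0, 0, 0, 0, 0, 0, 0, 0, 0, 0, 0]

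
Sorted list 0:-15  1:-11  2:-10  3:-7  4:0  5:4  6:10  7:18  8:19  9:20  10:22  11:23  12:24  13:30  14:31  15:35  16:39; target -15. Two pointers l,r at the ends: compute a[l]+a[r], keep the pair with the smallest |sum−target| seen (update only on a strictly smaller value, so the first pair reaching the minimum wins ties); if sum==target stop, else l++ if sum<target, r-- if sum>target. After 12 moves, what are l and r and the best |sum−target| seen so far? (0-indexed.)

l=0, r=4, best |Δ|=4

l=0 r=16: -15+39=24 d=39 *, r--
l=0 r=15: -15+35=20 d=35 *, r--
l=0 r=14: -15+31=16 d=31 *, r--
l=0 r=13: -15+30=15 d=30 *, r--
l=0 r=12: -15+24=9 d=24 *, r--
l=0 r=11: -15+23=8 d=23 *, r--
l=0 r=10: -15+22=7 d=22 *, r--
l=0 r=9: -15+20=5 d=20 *, r--
l=0 r=8: -15+19=4 d=19 *, r--
l=0 r=7: -15+18=3 d=18 *, r--
l=0 r=6: -15+10=-5 d=10 *, r--
l=0 r=5: -15+4=-11 d=4 *, r--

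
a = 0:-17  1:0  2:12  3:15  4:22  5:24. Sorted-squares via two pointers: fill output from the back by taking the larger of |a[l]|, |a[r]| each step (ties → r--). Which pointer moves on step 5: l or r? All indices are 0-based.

r

[0,5] |-17|<=|24| out[5]=576 → r--
[0,4] |-17|<=|22| out[4]=484 → r--
[0,3] |-17|>|15| out[3]=289 → l++
[1,3] |0|<=|15| out[2]=225 → r--
[1,2] |0|<=|12| out[1]=144 → r--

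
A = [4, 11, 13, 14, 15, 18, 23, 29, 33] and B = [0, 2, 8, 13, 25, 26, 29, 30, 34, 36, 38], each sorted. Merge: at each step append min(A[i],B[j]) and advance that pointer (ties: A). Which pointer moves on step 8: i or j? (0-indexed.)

i

[i=0,j=0] A[i]=4>B[j]=0 take 0 → j++
[i=0,j=1] A[i]=4>B[j]=2 take 2 → j++
[i=0,j=2] A[i]=4<=B[j]=8 take 4 → i++
[i=1,j=2] A[i]=11>B[j]=8 take 8 → j++
[i=1,j=3] A[i]=11<=B[j]=13 take 11 → i++
[i=2,j=3] A[i]=13<=B[j]=13 take 13 → i++
[i=3,j=3] A[i]=14>B[j]=13 take 13 → j++
[i=3,j=4] A[i]=14<=B[j]=25 take 14 → i++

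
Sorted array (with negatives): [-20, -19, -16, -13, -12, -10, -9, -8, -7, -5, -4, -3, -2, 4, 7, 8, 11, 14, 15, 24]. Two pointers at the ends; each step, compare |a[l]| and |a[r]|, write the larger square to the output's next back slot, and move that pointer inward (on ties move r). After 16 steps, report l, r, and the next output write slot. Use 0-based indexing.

[0,19] |-20|<=|24| out[19]=576 → r--
[0,18] |-20|>|15| out[18]=400 → l++
[1,18] |-19|>|15| out[17]=361 → l++
[2,18] |-16|>|15| out[16]=256 → l++
[3,18] |-13|<=|15| out[15]=225 → r--
[3,17] |-13|<=|14| out[14]=196 → r--
[3,16] |-13|>|11| out[13]=169 → l++
[4,16] |-12|>|11| out[12]=144 → l++
[5,16] |-10|<=|11| out[11]=121 → r--
[5,15] |-10|>|8| out[10]=100 → l++
[6,15] |-9|>|8| out[9]=81 → l++
[7,15] |-8|<=|8| out[8]=64 → r--
[7,14] |-8|>|7| out[7]=64 → l++
[8,14] |-7|<=|7| out[6]=49 → r--
[8,13] |-7|>|4| out[5]=49 → l++
[9,13] |-5|>|4| out[4]=25 → l++

l=10, r=13, next write slot=3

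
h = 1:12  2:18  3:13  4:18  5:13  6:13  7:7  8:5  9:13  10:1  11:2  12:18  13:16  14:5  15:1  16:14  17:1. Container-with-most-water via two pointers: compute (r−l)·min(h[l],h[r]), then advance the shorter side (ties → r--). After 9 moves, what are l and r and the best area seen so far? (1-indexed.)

l=2, r=9, best area=196

[1,17] min(12,1)*16=16 best=16 * → r--
[1,16] min(12,14)*15=180 best=180 * → l++
[2,16] min(18,14)*14=196 best=196 * → r--
[2,15] min(18,1)*13=13 best=196 → r--
[2,14] min(18,5)*12=60 best=196 → r--
[2,13] min(18,16)*11=176 best=196 → r--
[2,12] min(18,18)*10=180 best=196 → r--
[2,11] min(18,2)*9=18 best=196 → r--
[2,10] min(18,1)*8=8 best=196 → r--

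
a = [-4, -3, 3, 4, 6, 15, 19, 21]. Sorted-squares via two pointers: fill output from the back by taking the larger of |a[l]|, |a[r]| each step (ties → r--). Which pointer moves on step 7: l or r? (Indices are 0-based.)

r

[0,7] |-4|<=|21| out[7]=441 → r--
[0,6] |-4|<=|19| out[6]=361 → r--
[0,5] |-4|<=|15| out[5]=225 → r--
[0,4] |-4|<=|6| out[4]=36 → r--
[0,3] |-4|<=|4| out[3]=16 → r--
[0,2] |-4|>|3| out[2]=16 → l++
[1,2] |-3|<=|3| out[1]=9 → r--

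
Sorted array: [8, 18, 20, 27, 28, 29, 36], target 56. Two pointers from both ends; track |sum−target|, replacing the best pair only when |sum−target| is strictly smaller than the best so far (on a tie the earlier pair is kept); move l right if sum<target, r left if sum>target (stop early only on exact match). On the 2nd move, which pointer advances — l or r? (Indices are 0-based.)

[0,6] 8+36=44 d=12 * → l++
[1,6] 18+36=54 d=2 * → l++

l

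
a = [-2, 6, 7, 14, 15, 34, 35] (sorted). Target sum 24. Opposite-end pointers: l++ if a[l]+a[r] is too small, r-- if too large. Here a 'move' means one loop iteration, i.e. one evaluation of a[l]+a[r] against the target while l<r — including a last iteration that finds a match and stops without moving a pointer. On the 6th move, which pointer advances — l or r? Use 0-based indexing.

[0,6] -2+35=33 >24 → r--
[0,5] -2+34=32 >24 → r--
[0,4] -2+15=13 <24 → l++
[1,4] 6+15=21 <24 → l++
[2,4] 7+15=22 <24 → l++
[3,4] 14+15=29 >24 → r--

r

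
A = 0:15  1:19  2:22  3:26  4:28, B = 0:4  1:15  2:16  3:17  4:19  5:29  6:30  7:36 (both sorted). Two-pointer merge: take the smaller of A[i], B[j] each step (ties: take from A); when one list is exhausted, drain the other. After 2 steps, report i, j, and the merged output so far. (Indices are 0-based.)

i=0 j=0: A[i]=15>B[j]=4 take 4, j++
i=0 j=1: A[i]=15<=B[j]=15 take 15, i++

i=1, j=1, merged so far=[4, 15]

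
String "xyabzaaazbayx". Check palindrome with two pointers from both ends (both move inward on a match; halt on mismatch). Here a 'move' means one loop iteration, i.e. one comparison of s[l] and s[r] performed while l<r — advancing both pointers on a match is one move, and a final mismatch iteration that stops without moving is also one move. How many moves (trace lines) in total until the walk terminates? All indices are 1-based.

6 moves

[1,13] 'x'=='x' → l++,r--
[2,12] 'y'=='y' → l++,r--
[3,11] 'a'=='a' → l++,r--
[4,10] 'b'=='b' → l++,r--
[5,9] 'z'=='z' → l++,r--
[6,8] 'a'=='a' → l++,r--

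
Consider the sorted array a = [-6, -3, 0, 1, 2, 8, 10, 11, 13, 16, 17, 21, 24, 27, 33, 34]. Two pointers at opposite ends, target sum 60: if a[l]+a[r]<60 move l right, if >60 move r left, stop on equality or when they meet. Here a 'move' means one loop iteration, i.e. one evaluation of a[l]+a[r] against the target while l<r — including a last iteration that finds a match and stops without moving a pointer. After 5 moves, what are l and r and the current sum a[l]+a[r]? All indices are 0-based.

l=0 r=15: -6+34=28 <60, l++
l=1 r=15: -3+34=31 <60, l++
l=2 r=15: 0+34=34 <60, l++
l=3 r=15: 1+34=35 <60, l++
l=4 r=15: 2+34=36 <60, l++

l=5, r=15, sum=42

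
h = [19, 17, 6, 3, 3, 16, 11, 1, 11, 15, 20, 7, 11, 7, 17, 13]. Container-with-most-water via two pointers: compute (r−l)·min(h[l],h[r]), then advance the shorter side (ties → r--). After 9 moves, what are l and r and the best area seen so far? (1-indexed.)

l=5, r=11, best area=238

[1,16] min(19,13)*15=195 best=195 * → r--
[1,15] min(19,17)*14=238 best=238 * → r--
[1,14] min(19,7)*13=91 best=238 → r--
[1,13] min(19,11)*12=132 best=238 → r--
[1,12] min(19,7)*11=77 best=238 → r--
[1,11] min(19,20)*10=190 best=238 → l++
[2,11] min(17,20)*9=153 best=238 → l++
[3,11] min(6,20)*8=48 best=238 → l++
[4,11] min(3,20)*7=21 best=238 → l++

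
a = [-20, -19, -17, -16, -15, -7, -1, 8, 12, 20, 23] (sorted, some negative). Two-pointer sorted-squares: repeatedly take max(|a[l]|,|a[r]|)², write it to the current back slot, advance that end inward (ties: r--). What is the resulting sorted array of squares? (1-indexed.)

[1, 49, 64, 144, 225, 256, 289, 361, 400, 400, 529]

[1,11] |-20|<=|23| out[11]=529 → r--
[1,10] |-20|<=|20| out[10]=400 → r--
[1,9] |-20|>|12| out[9]=400 → l++
[2,9] |-19|>|12| out[8]=361 → l++
[3,9] |-17|>|12| out[7]=289 → l++
[4,9] |-16|>|12| out[6]=256 → l++
[5,9] |-15|>|12| out[5]=225 → l++
[6,9] |-7|<=|12| out[4]=144 → r--
[6,8] |-7|<=|8| out[3]=64 → r--
[6,7] |-7|>|-1| out[2]=49 → l++
[7,7] |-1|<=|-1| out[1]=1 → r--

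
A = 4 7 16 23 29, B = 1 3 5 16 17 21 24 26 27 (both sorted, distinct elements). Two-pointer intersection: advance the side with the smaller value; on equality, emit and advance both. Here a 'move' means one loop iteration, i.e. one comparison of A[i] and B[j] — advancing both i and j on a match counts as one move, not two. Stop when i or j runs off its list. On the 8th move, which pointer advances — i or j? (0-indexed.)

j

i=0 j=0: 4>1, j++
i=0 j=1: 4>3, j++
i=0 j=2: 4<5, i++
i=1 j=2: 7>5, j++
i=1 j=3: 7<16, i++
i=2 j=3: 16==16 emit, i++,j++
i=3 j=4: 23>17, j++
i=3 j=5: 23>21, j++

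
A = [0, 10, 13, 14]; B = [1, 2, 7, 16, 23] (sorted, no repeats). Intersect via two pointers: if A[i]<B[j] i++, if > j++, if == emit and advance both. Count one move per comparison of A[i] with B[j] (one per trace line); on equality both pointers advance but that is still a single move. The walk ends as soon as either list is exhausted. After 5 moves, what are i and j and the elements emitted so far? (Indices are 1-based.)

i=3, j=4, emitted=[]

[i=1,j=1] 0<1 → i++
[i=2,j=1] 10>1 → j++
[i=2,j=2] 10>2 → j++
[i=2,j=3] 10>7 → j++
[i=2,j=4] 10<16 → i++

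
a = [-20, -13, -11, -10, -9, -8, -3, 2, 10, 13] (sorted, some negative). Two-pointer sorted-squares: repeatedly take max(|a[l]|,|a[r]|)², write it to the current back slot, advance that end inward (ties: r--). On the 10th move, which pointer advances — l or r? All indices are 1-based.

l=1 r=10: |-20|>|13| out[10]=400, l++
l=2 r=10: |-13|<=|13| out[9]=169, r--
l=2 r=9: |-13|>|10| out[8]=169, l++
l=3 r=9: |-11|>|10| out[7]=121, l++
l=4 r=9: |-10|<=|10| out[6]=100, r--
l=4 r=8: |-10|>|2| out[5]=100, l++
l=5 r=8: |-9|>|2| out[4]=81, l++
l=6 r=8: |-8|>|2| out[3]=64, l++
l=7 r=8: |-3|>|2| out[2]=9, l++
l=8 r=8: |2|<=|2| out[1]=4, r--

r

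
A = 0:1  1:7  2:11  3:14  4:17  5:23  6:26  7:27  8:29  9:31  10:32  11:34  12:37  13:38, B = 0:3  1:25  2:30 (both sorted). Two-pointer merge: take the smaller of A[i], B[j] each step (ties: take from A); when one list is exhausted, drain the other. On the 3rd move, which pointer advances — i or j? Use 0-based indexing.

i=0 j=0: A[i]=1<=B[j]=3 take 1, i++
i=1 j=0: A[i]=7>B[j]=3 take 3, j++
i=1 j=1: A[i]=7<=B[j]=25 take 7, i++

i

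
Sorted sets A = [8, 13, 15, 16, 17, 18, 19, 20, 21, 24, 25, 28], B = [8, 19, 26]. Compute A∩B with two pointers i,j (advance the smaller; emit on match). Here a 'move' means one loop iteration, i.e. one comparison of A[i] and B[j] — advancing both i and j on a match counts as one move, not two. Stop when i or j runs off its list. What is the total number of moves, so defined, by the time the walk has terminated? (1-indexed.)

[i=1,j=1] 8==8 emit → i++,j++
[i=2,j=2] 13<19 → i++
[i=3,j=2] 15<19 → i++
[i=4,j=2] 16<19 → i++
[i=5,j=2] 17<19 → i++
[i=6,j=2] 18<19 → i++
[i=7,j=2] 19==19 emit → i++,j++
[i=8,j=3] 20<26 → i++
[i=9,j=3] 21<26 → i++
[i=10,j=3] 24<26 → i++
[i=11,j=3] 25<26 → i++
[i=12,j=3] 28>26 → j++

12 moves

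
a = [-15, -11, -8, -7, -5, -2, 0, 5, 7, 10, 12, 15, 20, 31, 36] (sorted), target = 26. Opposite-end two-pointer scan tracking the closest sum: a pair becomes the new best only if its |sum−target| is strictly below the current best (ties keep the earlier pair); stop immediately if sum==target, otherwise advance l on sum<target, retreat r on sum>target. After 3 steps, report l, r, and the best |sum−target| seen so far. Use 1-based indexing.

l=3, r=14, best |Δ|=1

l=1 r=15: -15+36=21 d=5 *, l++
l=2 r=15: -11+36=25 d=1 *, l++
l=3 r=15: -8+36=28 d=2, r--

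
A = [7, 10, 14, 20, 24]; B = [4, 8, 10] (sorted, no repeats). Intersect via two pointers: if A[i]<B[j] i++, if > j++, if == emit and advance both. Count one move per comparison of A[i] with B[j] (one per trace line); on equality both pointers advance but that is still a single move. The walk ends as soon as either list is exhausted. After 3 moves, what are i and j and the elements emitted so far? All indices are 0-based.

i=1, j=2, emitted=[]

i=0 j=0: 7>4, j++
i=0 j=1: 7<8, i++
i=1 j=1: 10>8, j++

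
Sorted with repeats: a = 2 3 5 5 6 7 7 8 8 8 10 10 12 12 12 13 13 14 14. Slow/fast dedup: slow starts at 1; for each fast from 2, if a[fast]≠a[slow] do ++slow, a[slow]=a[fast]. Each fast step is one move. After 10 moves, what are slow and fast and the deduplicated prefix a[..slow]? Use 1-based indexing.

slow=7, fast=12, prefix=[2, 3, 5, 6, 7, 8, 10]

(s=1,f=2) a[fast]=3≠a[slow]=2 write a[2]=3 → slow++,fast++
(s=2,f=3) a[fast]=5≠a[slow]=3 write a[3]=5 → slow++,fast++
(s=3,f=4) a[fast]=5=a[slow] dup → fast++
(s=3,f=5) a[fast]=6≠a[slow]=5 write a[4]=6 → slow++,fast++
(s=4,f=6) a[fast]=7≠a[slow]=6 write a[5]=7 → slow++,fast++
(s=5,f=7) a[fast]=7=a[slow] dup → fast++
(s=5,f=8) a[fast]=8≠a[slow]=7 write a[6]=8 → slow++,fast++
(s=6,f=9) a[fast]=8=a[slow] dup → fast++
(s=6,f=10) a[fast]=8=a[slow] dup → fast++
(s=6,f=11) a[fast]=10≠a[slow]=8 write a[7]=10 → slow++,fast++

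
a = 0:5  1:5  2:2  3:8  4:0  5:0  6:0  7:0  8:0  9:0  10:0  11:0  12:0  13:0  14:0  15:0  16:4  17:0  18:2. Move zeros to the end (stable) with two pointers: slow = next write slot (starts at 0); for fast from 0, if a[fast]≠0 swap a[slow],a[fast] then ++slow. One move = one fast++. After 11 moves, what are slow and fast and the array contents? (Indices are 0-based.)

slow=4, fast=11, a=[5, 5, 2, 8, 0, 0, 0, 0, 0, 0, 0, 0, 0, 0, 0, 0, 4, 0, 2]

(s=0,f=0) a[fast]=5≠0 swap→a[0]=5 → slow++,fast++
(s=1,f=1) a[fast]=5≠0 swap→a[1]=5 → slow++,fast++
(s=2,f=2) a[fast]=2≠0 swap→a[2]=2 → slow++,fast++
(s=3,f=3) a[fast]=8≠0 swap→a[3]=8 → slow++,fast++
(s=4,f=4) a[fast]=0 → fast++
(s=4,f=5) a[fast]=0 → fast++
(s=4,f=6) a[fast]=0 → fast++
(s=4,f=7) a[fast]=0 → fast++
(s=4,f=8) a[fast]=0 → fast++
(s=4,f=9) a[fast]=0 → fast++
(s=4,f=10) a[fast]=0 → fast++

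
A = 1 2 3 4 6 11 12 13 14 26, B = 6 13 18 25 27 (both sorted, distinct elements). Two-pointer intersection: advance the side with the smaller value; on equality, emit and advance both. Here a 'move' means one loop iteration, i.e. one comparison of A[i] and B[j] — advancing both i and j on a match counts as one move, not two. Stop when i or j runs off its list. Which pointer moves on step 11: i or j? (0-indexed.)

[i=0,j=0] 1<6 → i++
[i=1,j=0] 2<6 → i++
[i=2,j=0] 3<6 → i++
[i=3,j=0] 4<6 → i++
[i=4,j=0] 6==6 emit → i++,j++
[i=5,j=1] 11<13 → i++
[i=6,j=1] 12<13 → i++
[i=7,j=1] 13==13 emit → i++,j++
[i=8,j=2] 14<18 → i++
[i=9,j=2] 26>18 → j++
[i=9,j=3] 26>25 → j++

j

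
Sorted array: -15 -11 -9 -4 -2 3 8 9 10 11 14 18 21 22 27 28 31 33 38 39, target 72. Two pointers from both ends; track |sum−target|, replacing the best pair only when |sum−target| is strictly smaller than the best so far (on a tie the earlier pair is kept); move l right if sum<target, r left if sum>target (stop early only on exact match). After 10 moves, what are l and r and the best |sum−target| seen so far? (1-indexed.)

l=11, r=20, best |Δ|=22

[1,20] -15+39=24 d=48 * → l++
[2,20] -11+39=28 d=44 * → l++
[3,20] -9+39=30 d=42 * → l++
[4,20] -4+39=35 d=37 * → l++
[5,20] -2+39=37 d=35 * → l++
[6,20] 3+39=42 d=30 * → l++
[7,20] 8+39=47 d=25 * → l++
[8,20] 9+39=48 d=24 * → l++
[9,20] 10+39=49 d=23 * → l++
[10,20] 11+39=50 d=22 * → l++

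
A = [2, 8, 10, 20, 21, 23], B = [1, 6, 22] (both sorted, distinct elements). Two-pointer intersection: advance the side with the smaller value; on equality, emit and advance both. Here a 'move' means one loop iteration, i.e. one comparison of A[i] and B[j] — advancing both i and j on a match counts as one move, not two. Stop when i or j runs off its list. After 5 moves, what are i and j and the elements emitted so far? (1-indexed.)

i=4, j=3, emitted=[]

i=1 j=1: 2>1, j++
i=1 j=2: 2<6, i++
i=2 j=2: 8>6, j++
i=2 j=3: 8<22, i++
i=3 j=3: 10<22, i++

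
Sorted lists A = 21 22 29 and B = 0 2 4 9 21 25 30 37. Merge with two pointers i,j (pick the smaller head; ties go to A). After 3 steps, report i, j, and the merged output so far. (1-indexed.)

i=1, j=4, merged so far=[0, 2, 4]

[i=1,j=1] A[i]=21>B[j]=0 take 0 → j++
[i=1,j=2] A[i]=21>B[j]=2 take 2 → j++
[i=1,j=3] A[i]=21>B[j]=4 take 4 → j++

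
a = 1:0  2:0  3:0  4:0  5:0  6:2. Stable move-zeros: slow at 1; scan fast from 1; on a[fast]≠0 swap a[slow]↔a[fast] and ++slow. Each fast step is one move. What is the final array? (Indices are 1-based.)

(s=1,f=1) a[fast]=0 → fast++
(s=1,f=2) a[fast]=0 → fast++
(s=1,f=3) a[fast]=0 → fast++
(s=1,f=4) a[fast]=0 → fast++
(s=1,f=5) a[fast]=0 → fast++
(s=1,f=6) a[fast]=2≠0 swap→a[1]=2 → slow++,fast++

[2, 0, 0, 0, 0, 0]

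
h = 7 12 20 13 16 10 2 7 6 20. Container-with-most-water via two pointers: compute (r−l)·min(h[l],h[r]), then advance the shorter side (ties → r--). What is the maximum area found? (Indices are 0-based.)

[0,9] min(7,20)*9=63 best=63 * → l++
[1,9] min(12,20)*8=96 best=96 * → l++
[2,9] min(20,20)*7=140 best=140 * → r--
[2,8] min(20,6)*6=36 best=140 → r--
[2,7] min(20,7)*5=35 best=140 → r--
[2,6] min(20,2)*4=8 best=140 → r--
[2,5] min(20,10)*3=30 best=140 → r--
[2,4] min(20,16)*2=32 best=140 → r--
[2,3] min(20,13)*1=13 best=140 → r--

max area = 140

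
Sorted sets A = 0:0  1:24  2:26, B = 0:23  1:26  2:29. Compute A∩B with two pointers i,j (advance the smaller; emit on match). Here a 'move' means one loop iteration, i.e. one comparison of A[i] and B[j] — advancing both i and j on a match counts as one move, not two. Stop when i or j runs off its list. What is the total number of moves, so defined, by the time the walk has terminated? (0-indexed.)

i=0 j=0: 0<23, i++
i=1 j=0: 24>23, j++
i=1 j=1: 24<26, i++
i=2 j=1: 26==26 emit, i++,j++

4 moves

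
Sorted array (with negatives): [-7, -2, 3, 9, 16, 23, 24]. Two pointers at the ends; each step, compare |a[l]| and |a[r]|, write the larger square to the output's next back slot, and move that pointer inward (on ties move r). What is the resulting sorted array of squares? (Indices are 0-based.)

l=0 r=6: |-7|<=|24| out[6]=576, r--
l=0 r=5: |-7|<=|23| out[5]=529, r--
l=0 r=4: |-7|<=|16| out[4]=256, r--
l=0 r=3: |-7|<=|9| out[3]=81, r--
l=0 r=2: |-7|>|3| out[2]=49, l++
l=1 r=2: |-2|<=|3| out[1]=9, r--
l=1 r=1: |-2|<=|-2| out[0]=4, r--

[4, 9, 49, 81, 256, 529, 576]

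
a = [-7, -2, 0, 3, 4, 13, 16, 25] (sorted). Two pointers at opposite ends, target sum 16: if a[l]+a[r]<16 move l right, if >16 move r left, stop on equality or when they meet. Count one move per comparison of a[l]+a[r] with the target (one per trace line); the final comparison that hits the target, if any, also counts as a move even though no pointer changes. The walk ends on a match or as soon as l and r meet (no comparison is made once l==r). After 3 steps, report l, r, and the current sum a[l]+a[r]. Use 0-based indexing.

l=2, r=6, sum=16

[0,7] -7+25=18 >16 → r--
[0,6] -7+16=9 <16 → l++
[1,6] -2+16=14 <16 → l++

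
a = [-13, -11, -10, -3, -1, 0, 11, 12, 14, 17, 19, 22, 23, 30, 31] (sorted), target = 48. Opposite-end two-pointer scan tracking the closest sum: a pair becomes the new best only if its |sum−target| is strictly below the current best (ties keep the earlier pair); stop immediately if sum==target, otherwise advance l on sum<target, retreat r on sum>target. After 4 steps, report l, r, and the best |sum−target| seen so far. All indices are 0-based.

l=0 r=14: -13+31=18 d=30 *, l++
l=1 r=14: -11+31=20 d=28 *, l++
l=2 r=14: -10+31=21 d=27 *, l++
l=3 r=14: -3+31=28 d=20 *, l++

l=4, r=14, best |Δ|=20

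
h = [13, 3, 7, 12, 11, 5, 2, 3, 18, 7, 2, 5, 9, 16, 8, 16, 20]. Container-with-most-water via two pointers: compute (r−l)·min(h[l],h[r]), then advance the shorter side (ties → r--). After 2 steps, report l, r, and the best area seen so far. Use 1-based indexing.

[1,17] min(13,20)*16=208 best=208 * → l++
[2,17] min(3,20)*15=45 best=208 → l++

l=3, r=17, best area=208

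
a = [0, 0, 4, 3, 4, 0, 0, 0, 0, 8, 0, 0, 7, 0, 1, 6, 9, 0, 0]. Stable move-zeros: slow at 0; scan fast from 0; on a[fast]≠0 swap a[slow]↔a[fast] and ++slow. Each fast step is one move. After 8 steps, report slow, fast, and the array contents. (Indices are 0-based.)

slow=3, fast=8, a=[4, 3, 4, 0, 0, 0, 0, 0, 0, 8, 0, 0, 7, 0, 1, 6, 9, 0, 0]

(s=0,f=0) a[fast]=0 → fast++
(s=0,f=1) a[fast]=0 → fast++
(s=0,f=2) a[fast]=4≠0 swap→a[0]=4 → slow++,fast++
(s=1,f=3) a[fast]=3≠0 swap→a[1]=3 → slow++,fast++
(s=2,f=4) a[fast]=4≠0 swap→a[2]=4 → slow++,fast++
(s=3,f=5) a[fast]=0 → fast++
(s=3,f=6) a[fast]=0 → fast++
(s=3,f=7) a[fast]=0 → fast++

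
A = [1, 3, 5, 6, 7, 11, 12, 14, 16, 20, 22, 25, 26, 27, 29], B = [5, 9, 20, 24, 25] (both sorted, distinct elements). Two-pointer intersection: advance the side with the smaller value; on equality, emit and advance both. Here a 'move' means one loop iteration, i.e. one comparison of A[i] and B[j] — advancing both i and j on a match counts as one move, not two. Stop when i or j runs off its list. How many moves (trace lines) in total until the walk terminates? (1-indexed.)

14 moves

[i=1,j=1] 1<5 → i++
[i=2,j=1] 3<5 → i++
[i=3,j=1] 5==5 emit → i++,j++
[i=4,j=2] 6<9 → i++
[i=5,j=2] 7<9 → i++
[i=6,j=2] 11>9 → j++
[i=6,j=3] 11<20 → i++
[i=7,j=3] 12<20 → i++
[i=8,j=3] 14<20 → i++
[i=9,j=3] 16<20 → i++
[i=10,j=3] 20==20 emit → i++,j++
[i=11,j=4] 22<24 → i++
[i=12,j=4] 25>24 → j++
[i=12,j=5] 25==25 emit → i++,j++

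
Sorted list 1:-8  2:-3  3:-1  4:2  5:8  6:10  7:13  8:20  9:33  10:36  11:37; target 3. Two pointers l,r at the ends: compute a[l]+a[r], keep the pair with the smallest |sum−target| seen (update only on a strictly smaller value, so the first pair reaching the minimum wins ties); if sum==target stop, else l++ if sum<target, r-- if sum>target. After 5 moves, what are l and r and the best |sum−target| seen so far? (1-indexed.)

l=1, r=6, best |Δ|=2

[1,11] -8+37=29 d=26 * → r--
[1,10] -8+36=28 d=25 * → r--
[1,9] -8+33=25 d=22 * → r--
[1,8] -8+20=12 d=9 * → r--
[1,7] -8+13=5 d=2 * → r--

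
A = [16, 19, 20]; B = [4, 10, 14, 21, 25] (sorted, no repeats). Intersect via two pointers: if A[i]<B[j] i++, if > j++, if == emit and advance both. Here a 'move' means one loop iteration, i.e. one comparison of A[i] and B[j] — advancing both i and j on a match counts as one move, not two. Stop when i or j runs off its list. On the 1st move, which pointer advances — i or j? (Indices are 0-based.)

j

[i=0,j=0] 16>4 → j++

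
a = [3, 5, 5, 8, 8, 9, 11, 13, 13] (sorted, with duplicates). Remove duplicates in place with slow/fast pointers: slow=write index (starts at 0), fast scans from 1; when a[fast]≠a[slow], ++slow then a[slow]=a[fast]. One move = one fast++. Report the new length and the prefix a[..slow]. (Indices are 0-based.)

slow=0 fast=1: a[fast]=5≠a[slow]=3 write a[1]=5, slow++,fast++
slow=1 fast=2: a[fast]=5=a[slow] dup, fast++
slow=1 fast=3: a[fast]=8≠a[slow]=5 write a[2]=8, slow++,fast++
slow=2 fast=4: a[fast]=8=a[slow] dup, fast++
slow=2 fast=5: a[fast]=9≠a[slow]=8 write a[3]=9, slow++,fast++
slow=3 fast=6: a[fast]=11≠a[slow]=9 write a[4]=11, slow++,fast++
slow=4 fast=7: a[fast]=13≠a[slow]=11 write a[5]=13, slow++,fast++
slow=5 fast=8: a[fast]=13=a[slow] dup, fast++

length 6; prefix = [3, 5, 8, 9, 11, 13]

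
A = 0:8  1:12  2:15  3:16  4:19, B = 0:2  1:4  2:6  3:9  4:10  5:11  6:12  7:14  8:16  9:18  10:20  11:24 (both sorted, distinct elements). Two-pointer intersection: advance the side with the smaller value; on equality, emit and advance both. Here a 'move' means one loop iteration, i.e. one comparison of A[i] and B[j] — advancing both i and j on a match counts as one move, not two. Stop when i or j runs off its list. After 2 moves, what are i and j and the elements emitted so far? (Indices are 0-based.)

i=0 j=0: 8>2, j++
i=0 j=1: 8>4, j++

i=0, j=2, emitted=[]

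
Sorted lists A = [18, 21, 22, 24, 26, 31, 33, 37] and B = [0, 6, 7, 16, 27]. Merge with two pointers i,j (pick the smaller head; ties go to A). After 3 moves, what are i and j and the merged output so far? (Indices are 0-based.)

i=0, j=3, merged so far=[0, 6, 7]

i=0 j=0: A[i]=18>B[j]=0 take 0, j++
i=0 j=1: A[i]=18>B[j]=6 take 6, j++
i=0 j=2: A[i]=18>B[j]=7 take 7, j++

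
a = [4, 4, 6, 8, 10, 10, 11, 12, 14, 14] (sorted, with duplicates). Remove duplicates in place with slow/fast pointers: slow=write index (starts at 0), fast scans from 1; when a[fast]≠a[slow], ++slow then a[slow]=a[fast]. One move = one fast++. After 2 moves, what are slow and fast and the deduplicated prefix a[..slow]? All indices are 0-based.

slow=1, fast=3, prefix=[4, 6]

slow=0 fast=1: a[fast]=4=a[slow] dup, fast++
slow=0 fast=2: a[fast]=6≠a[slow]=4 write a[1]=6, slow++,fast++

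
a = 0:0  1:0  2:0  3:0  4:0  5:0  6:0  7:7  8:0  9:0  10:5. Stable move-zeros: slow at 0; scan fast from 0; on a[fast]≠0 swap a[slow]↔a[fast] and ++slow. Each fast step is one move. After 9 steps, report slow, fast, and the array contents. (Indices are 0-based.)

slow=0 fast=0: a[fast]=0, fast++
slow=0 fast=1: a[fast]=0, fast++
slow=0 fast=2: a[fast]=0, fast++
slow=0 fast=3: a[fast]=0, fast++
slow=0 fast=4: a[fast]=0, fast++
slow=0 fast=5: a[fast]=0, fast++
slow=0 fast=6: a[fast]=0, fast++
slow=0 fast=7: a[fast]=7≠0 swap→a[0]=7, slow++,fast++
slow=1 fast=8: a[fast]=0, fast++

slow=1, fast=9, a=[7, 0, 0, 0, 0, 0, 0, 0, 0, 0, 5]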